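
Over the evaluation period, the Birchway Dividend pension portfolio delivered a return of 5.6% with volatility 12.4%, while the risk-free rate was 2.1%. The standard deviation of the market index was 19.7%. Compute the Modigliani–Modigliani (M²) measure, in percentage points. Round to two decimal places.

Sharpe = (Rp − Rf) / σp = (5.6% − 2.1%) / 12.4% = 0.2823
M² = Rf + Sharpe × σm = 2.1% + 0.2823 × 19.7% = 7.6613%

7.66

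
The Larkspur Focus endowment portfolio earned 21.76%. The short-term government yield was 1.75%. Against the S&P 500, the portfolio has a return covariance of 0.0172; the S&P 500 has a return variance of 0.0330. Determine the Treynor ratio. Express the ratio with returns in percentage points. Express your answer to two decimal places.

38.39

β = Cov / Var = 0.0172 / 0.0330 = 0.5212
Treynor = (Rp − Rf) / β = (21.76% − 1.75%) / 0.5212 = 20.01 / 0.5212 = 38.3922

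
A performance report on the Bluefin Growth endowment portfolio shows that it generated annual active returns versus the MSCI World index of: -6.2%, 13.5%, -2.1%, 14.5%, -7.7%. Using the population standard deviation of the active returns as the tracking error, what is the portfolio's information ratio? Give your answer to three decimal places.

0.249

r̄ = (-6.2 + 13.5 − 2.1 + 14.5 − 7.7) / 5 = 12.00 / 5 = 2.4000%
Population σ = √[Σ(r − r̄)² / 5] = √[465.8400 / 5] = √93.1680 = 9.6524%
IR = r̄ / tracking error = 2.4000 / 9.6524 = 0.2486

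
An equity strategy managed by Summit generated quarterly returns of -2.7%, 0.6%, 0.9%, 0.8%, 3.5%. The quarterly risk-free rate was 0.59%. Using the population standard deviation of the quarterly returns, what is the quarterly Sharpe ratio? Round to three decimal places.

0.015

r̄ = (-2.7 + 0.6 + 0.9 + 0.8 + 3.5) / 5 = 3.10 / 5 = 0.6200%
Population σ = √[Σ(r − r̄)² / 5] = √[19.4280 / 5] = √3.8856 = 1.9712%
Sharpe = (r̄ − rf) / σ = (0.6200 − 0.59) / 1.9712 = 0.0300 / 1.9712 = 0.0152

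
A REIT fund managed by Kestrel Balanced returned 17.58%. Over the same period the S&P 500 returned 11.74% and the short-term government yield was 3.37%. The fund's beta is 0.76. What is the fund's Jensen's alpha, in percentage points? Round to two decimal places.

CAPM expected return = Rf + β(Rm − Rf) = 3.37% + 0.76 × (11.74% − 3.37%) = 3.37 + 0.76 × 8.37 = 9.7312%
Jensen's α = Rp − E[R] = 17.58% − 9.7312% = 7.8488

7.85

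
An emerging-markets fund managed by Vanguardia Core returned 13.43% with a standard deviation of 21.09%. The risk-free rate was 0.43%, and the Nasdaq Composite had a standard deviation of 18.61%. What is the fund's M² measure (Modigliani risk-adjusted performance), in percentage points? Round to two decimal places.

Sharpe = (Rp − Rf) / σp = (13.43% − 0.43%) / 21.09% = 0.6164
M² = Rf + Sharpe × σm = 0.43% + 0.6164 × 18.61% = 11.9012%

11.90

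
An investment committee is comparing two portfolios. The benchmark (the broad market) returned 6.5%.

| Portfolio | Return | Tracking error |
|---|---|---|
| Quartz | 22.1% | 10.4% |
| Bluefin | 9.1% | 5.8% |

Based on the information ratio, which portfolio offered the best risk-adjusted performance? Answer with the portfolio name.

Quartz

Quartz: IR = (22.1% − 6.5%) / 10.4% = 1.500
Bluefin: IR = (9.1% − 6.5%) / 5.8% = 0.448
Highest: Quartz (1.500).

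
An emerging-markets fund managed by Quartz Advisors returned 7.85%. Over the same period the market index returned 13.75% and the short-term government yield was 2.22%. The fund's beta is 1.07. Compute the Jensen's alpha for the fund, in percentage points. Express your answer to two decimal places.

-6.71

CAPM expected return = Rf + β(Rm − Rf) = 2.22% + 1.07 × (13.75% − 2.22%) = 2.22 + 1.07 × 11.53 = 14.5571%
Jensen's α = Rp − E[R] = 7.85% − 14.5571% = -6.7071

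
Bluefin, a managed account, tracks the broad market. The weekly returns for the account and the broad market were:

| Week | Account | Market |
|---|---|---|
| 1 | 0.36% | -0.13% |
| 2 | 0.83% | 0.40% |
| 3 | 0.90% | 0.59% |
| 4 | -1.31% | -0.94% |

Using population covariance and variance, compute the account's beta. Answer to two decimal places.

1.47

r̄p = 0.1950%,  r̄m = -0.0200%
Cov = Σ(rp − r̄p)(rm − r̄m) / 4 = 0.5158
Var(rm) = Σ(rm − r̄m)² / 4 = 0.3518
β = Cov / Var = 0.5158 / 0.3518 = 1.4662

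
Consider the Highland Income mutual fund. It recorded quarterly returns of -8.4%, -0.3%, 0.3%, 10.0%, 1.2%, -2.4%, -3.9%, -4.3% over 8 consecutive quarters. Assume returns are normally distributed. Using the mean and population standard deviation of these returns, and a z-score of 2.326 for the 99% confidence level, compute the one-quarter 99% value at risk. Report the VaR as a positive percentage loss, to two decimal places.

12.72

r̄ = (-8.4 − 0.3 + 0.3 + 10 + 1.2 − 2.4 − 3.9 − 4.3) / 8 = -7.80 / 8 = -0.9750%
Σ(r − r̄)² = (-8.4 − (-0.9750))² + (-0.3 − (-0.9750))² + … = 204.0350
σ = √[204.0350 / 8] = 5.0502%
VaR = −(r̄ − z·σ) = −(-0.9750 − 2.326 × 5.0502) = −(-12.7218) = 12.7218%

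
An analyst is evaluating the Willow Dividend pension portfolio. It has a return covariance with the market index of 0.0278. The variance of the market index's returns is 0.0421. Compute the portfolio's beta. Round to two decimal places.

0.66

β = Cov(Rp, Rm) / Var(Rm) = 0.0278 / 0.0421 = 0.6603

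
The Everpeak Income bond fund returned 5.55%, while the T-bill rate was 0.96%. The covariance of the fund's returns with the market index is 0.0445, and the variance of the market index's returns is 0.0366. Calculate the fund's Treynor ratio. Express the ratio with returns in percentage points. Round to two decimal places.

β = Cov / Var = 0.0445 / 0.0366 = 1.2158
Treynor = (Rp − Rf) / β = (5.55% − 0.96%) / 1.2158 = 4.59 / 1.2158 = 3.7753

3.78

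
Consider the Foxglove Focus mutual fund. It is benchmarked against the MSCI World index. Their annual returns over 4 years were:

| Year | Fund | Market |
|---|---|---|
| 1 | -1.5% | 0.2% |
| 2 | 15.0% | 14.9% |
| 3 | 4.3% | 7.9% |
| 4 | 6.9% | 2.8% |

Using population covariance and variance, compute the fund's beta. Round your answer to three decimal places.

r̄p = 6.1750%,  r̄m = 6.4500%
Cov = Σ(rp − r̄p)(rm − r̄m) / 4 = 29.2938
Var(rm) = Σ(rm − r̄m)² / 4 = 31.4725
β = Cov / Var = 29.2938 / 31.4725 = 0.9308

0.931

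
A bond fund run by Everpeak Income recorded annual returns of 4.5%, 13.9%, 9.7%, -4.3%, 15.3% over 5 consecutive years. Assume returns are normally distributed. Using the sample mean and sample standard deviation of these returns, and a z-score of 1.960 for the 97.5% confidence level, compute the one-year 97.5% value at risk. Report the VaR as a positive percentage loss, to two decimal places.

r̄ = (4.5 + 13.9 + 9.7 − 4.3 + 15.3) / 5 = 7.8200%
Sample σ = √[Σ(r − r̄)² / 4] = √[254.3680 / 4] = √63.5920 = 7.9745%
VaR = −(r̄ − z·σ) = −(7.8200 − 1.960 × 7.9745) = −(-7.8100) = 7.8100%

7.81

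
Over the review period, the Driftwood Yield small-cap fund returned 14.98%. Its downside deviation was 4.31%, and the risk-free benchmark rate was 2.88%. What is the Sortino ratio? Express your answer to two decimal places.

Sortino = (Rp − Rf) / σd = (14.98% − 2.88%) / 4.31% = 12.10% / 4.31% = 2.8074

2.81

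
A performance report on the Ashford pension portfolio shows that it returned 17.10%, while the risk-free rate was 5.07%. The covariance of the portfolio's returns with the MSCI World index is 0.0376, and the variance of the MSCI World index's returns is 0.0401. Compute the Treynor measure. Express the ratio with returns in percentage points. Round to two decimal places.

12.83

β = Cov / Var = 0.0376 / 0.0401 = 0.9377
Treynor = (Rp − Rf) / β = (17.10% − 5.07%) / 0.9377 = 12.03 / 0.9377 = 12.8293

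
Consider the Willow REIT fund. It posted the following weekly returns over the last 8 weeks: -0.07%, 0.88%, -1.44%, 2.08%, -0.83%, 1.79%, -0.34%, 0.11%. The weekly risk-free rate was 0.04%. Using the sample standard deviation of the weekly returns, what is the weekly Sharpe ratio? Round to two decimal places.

r̄ = (-0.07 + 0.88 − 1.44 + 2.08 − 0.83 + 1.79 − 0.34 + 0.11) / 8 = 0.2725%
Σ(r − r̄)² = 10.6060; sample σ = √(10.6060/7) = 1.2309%
Sharpe = (r̄ − rf) / σ = (0.2725 − 0.04) / 1.2309 = 0.2325 / 1.2309 = 0.1889

0.19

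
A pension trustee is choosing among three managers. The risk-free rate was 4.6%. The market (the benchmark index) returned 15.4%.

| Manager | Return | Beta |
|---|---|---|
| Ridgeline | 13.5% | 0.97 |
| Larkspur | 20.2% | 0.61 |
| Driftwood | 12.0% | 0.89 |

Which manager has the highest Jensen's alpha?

Ridgeline: α = 13.5% − [4.6% + 0.97 × (15.4% − 4.6%)] = -1.576
Larkspur: α = 20.2% − [4.6% + 0.61 × (15.4% − 4.6%)] = 9.012
Driftwood: α = 12.0% − [4.6% + 0.89 × (15.4% − 4.6%)] = -2.212
Highest: Larkspur (9.012).

Larkspur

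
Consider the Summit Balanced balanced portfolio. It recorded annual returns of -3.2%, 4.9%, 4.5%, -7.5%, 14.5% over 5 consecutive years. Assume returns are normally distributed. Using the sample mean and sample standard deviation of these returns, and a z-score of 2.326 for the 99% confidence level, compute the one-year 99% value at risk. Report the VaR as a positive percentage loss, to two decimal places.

17.03

Mean return μ = 13.20 / 5 = 2.6400%
Σ(r − μ)² = (-3.2 − 2.6400)² + (4.9 − 2.6400)² + … = 286.1520
sample σ = √(286.1520 / 4) = √71.5380 = 8.4580%
VaR = −(μ − z·σ) = −(2.6400 − 2.326 × 8.4580) = −(-17.0333) = 17.0333%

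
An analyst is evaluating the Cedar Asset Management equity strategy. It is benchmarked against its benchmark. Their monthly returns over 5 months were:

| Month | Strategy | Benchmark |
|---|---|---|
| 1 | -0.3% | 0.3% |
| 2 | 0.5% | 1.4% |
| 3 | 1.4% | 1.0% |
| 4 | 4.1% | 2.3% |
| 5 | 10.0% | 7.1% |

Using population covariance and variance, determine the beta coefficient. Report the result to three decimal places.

r̄p = 3.1400%,  r̄m = 2.4200%
Cov = Σ(rp − r̄p)(rm − r̄m) / 5 = 8.8892
Var(rm) = Σ(rm − r̄m)² / 5 = 5.8936
β = Cov / Var = 8.8892 / 5.8936 = 1.5083

1.508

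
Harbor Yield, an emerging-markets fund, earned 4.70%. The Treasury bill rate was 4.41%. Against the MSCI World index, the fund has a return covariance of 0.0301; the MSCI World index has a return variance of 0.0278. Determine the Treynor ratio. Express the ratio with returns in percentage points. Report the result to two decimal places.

β = Cov / Var = 0.0301 / 0.0278 = 1.0827
Treynor = (Rp − Rf) / β = (4.70% − 4.41%) / 1.0827 = 0.29 / 1.0827 = 0.2678

0.27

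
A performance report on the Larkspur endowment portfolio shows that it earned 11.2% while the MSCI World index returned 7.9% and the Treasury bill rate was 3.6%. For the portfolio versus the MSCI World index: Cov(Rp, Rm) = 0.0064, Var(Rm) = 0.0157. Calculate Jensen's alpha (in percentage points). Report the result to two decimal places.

5.85

β = Cov / Var = 0.0064 / 0.0157 = 0.4076
E[R] = Rf + β(Rm − Rf) = 3.6% + 0.4076 × (7.9% − 3.6%) = 5.3527%
α = Rp − E[R] = 11.2% − 5.3527% = 5.8473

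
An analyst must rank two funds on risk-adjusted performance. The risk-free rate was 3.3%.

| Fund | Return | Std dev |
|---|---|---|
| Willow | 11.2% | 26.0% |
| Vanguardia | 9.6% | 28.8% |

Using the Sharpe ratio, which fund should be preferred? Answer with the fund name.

Willow: Sharpe ratio = (11.2% − 3.3%) / 26.0% = 0.304
Vanguardia: Sharpe ratio = (9.6% − 3.3%) / 28.8% = 0.219
Highest: Willow (0.304).

Willow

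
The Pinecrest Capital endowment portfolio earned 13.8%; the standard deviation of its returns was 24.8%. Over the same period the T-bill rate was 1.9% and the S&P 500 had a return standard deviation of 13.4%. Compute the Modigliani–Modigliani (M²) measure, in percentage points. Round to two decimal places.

8.33

Sharpe = (Rp − Rf) / σp = (13.8% − 1.9%) / 24.8% = 0.4798
M² = Rf + Sharpe × σm = 1.9% + 0.4798 × 13.4% = 8.3293%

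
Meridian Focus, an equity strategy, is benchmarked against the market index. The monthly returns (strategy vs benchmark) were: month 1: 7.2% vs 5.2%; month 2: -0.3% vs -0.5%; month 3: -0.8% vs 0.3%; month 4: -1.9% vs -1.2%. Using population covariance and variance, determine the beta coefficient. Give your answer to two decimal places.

1.41

r̄p = 1.0500%,  r̄m = 0.9500%
Cov = Σ(rp − r̄p)(rm − r̄m) / 4 = 8.9100
Var(rm) = Σ(rm − r̄m)² / 4 = 6.3025
β = Cov / Var = 8.9100 / 6.3025 = 1.4137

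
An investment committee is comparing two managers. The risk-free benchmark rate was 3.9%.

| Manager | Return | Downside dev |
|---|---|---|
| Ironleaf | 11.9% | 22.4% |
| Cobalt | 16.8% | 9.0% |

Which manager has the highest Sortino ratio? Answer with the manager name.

Cobalt

Ironleaf: Sortino ratio = (11.9% − 3.9%) / 22.4% = 0.357
Cobalt: Sortino ratio = (16.8% − 3.9%) / 9.0% = 1.433
Highest: Cobalt (1.433).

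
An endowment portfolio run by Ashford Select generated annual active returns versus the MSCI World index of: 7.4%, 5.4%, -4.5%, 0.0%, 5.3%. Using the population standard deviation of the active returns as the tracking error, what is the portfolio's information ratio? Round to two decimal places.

μ = (7.4 + 5.4 − 4.5 + 0 + 5.3) / 5 = 2.7200%
Σ(r − μ)² = 95.2680; population σ = √(95.2680/5) = 4.3650%
IR = μ / tracking error = 2.7200 / 4.3650 = 0.6231

0.62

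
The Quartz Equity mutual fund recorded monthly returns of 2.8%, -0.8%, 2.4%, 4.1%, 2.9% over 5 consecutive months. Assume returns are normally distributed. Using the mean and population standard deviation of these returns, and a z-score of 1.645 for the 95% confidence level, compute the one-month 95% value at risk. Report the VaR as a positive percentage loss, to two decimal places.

Mean return r̄ = 11.40 / 5 = 2.2800%
Population std dev = √[13.4680 / 5] = 1.6412%
VaR = −(r̄ − z·σ) = −(2.2800 − 1.645 × 1.6412) = −(-0.4198) = 0.4198%

0.42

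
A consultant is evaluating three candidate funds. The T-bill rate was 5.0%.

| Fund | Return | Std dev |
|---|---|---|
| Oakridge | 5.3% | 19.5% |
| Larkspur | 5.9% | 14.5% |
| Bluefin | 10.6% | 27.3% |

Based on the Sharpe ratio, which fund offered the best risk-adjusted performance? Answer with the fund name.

Bluefin

Oakridge: Sharpe ratio = (5.3% − 5.0%) / 19.5% = 0.015
Larkspur: Sharpe ratio = (5.9% − 5.0%) / 14.5% = 0.062
Bluefin: Sharpe ratio = (10.6% − 5.0%) / 27.3% = 0.205
Highest: Bluefin (0.205).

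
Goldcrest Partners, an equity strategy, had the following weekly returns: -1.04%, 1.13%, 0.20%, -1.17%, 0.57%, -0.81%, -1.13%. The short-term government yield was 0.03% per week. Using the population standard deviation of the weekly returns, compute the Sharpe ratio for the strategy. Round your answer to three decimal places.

-0.404

Mean return r̄ = -2.250 / 7 = -0.3214%
Σ(r − r̄)² = (-1.04 − (-0.3214))² + (1.13 − (-0.3214))² + (0.2 − (-0.3214))² + … = 5.3021
population σ = √(5.3021 / 7) = √0.7574 = 0.8703%
Sharpe = (r̄ − rf) / σ = (-0.3214 − 0.03) / 0.8703 = -0.3514 / 0.8703 = -0.4038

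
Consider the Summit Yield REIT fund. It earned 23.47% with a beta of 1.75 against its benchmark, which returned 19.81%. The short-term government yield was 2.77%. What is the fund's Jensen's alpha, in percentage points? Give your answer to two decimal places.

CAPM expected return = Rf + β(Rm − Rf) = 2.77% + 1.75 × (19.81% − 2.77%) = 2.77 + 1.75 × 17.04 = 32.5900%
Jensen's α = Rp − E[R] = 23.47% − 32.5900% = -9.1200

-9.12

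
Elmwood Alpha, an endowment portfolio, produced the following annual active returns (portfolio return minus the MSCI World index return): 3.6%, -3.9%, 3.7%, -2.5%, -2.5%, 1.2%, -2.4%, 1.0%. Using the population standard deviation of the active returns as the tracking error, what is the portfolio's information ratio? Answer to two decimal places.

r̄ = (3.6 − 3.9 + 3.7 − 2.5 − 2.5 + 1.2 − 2.4 + 1) / 8 = -1.80 / 8 = -0.2250%
Σ(r − r̄)² = (3.6 − (-0.2250))² + (-3.9 − (-0.2250))² + … = 62.1550
population σ = √(62.1550 / 8) = √7.7694 = 2.7874%
IR = r̄ / tracking error = -0.2250 / 2.7874 = -0.0807

-0.08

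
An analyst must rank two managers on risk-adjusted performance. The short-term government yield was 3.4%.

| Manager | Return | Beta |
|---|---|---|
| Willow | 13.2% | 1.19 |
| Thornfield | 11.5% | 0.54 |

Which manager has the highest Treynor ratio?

Willow: Treynor = (13.2% − 3.4%) / 1.19 = 8.235
Thornfield: Treynor = (11.5% − 3.4%) / 0.54 = 15.000
Highest: Thornfield (15.000).

Thornfield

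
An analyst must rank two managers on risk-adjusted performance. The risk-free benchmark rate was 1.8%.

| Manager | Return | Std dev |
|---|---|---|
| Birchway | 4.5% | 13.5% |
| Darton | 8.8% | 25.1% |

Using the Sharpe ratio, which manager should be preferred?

Birchway: Sharpe ratio = (4.5% − 1.8%) / 13.5% = 0.200
Darton: Sharpe ratio = (8.8% − 1.8%) / 25.1% = 0.279
Highest: Darton (0.279).

Darton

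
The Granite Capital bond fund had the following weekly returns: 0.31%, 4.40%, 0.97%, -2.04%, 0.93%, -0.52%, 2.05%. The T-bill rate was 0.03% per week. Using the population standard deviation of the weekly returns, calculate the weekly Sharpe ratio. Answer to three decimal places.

0.449

Mean return r̄ = 6.100 / 7 = 0.8714%
Σ(r − r̄)² = (0.31 − 0.8714)² + (4.4 − 0.8714)² + (0.97 − 0.8714)² + … = 24.5807
σ = √[24.5807 / 7] = 1.8739%
Sharpe = (r̄ − rf) / σ = (0.8714 − 0.03) / 1.8739 = 0.8414 / 1.8739 = 0.4490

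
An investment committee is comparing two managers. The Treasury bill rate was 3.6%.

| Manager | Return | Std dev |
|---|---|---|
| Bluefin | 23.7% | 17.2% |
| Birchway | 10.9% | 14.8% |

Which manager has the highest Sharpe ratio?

Bluefin

Bluefin: Sharpe ratio = (23.7% − 3.6%) / 17.2% = 1.169
Birchway: Sharpe ratio = (10.9% − 3.6%) / 14.8% = 0.493
Highest: Bluefin (1.169).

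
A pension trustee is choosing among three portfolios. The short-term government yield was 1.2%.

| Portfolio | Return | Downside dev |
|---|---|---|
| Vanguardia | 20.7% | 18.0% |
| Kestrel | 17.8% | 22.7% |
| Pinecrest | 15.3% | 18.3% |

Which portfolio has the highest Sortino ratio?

Vanguardia: Sortino ratio = (20.7% − 1.2%) / 18.0% = 1.083
Kestrel: Sortino ratio = (17.8% − 1.2%) / 22.7% = 0.731
Pinecrest: Sortino ratio = (15.3% − 1.2%) / 18.3% = 0.770
Highest: Vanguardia (1.083).

Vanguardia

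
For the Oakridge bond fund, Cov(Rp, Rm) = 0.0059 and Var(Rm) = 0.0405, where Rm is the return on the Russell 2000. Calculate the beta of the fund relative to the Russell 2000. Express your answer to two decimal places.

0.15

β = Cov(Rp, Rm) / Var(Rm) = 0.0059 / 0.0405 = 0.1457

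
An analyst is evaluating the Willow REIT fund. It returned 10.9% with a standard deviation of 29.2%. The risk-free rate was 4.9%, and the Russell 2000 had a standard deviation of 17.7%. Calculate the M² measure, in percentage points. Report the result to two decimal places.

Sharpe = (Rp − Rf) / σp = (10.9% − 4.9%) / 29.2% = 0.2055
M² = Rf + Sharpe × σm = 4.9% + 0.2055 × 17.7% = 8.5374%

8.54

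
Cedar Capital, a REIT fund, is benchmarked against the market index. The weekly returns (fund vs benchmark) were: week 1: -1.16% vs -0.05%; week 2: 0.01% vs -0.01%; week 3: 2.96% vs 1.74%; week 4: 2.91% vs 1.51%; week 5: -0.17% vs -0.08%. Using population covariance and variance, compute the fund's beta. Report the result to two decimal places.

r̄p = 0.9100%,  r̄m = 0.6220%
Cov = Σ(rp − r̄p)(rm − r̄m) / 5 = 1.3572
Var(rm) = Σ(rm − r̄m)² / 5 = 0.6765
β = Cov / Var = 1.3572 / 0.6765 = 2.0062

2.01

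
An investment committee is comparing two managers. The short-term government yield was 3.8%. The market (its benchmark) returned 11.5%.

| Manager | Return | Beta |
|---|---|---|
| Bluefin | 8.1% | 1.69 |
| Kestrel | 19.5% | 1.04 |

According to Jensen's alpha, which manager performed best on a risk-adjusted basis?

Bluefin: α = 8.1% − [3.8% + 1.69 × (11.5% − 3.8%)] = -8.713
Kestrel: α = 19.5% − [3.8% + 1.04 × (11.5% − 3.8%)] = 7.692
Highest: Kestrel (7.692).

Kestrel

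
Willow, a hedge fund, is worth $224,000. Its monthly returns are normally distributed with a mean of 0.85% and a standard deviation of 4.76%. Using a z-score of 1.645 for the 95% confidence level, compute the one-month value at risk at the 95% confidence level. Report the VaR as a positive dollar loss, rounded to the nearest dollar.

$15,636

Return at the 95% tail: μ − z·σ = 0.85% − 1.645 × 4.76% = 0.85 − 7.8302 = -6.9802%
VaR = −(-6.9802%) × $224,000 = 6.9802% × $224,000 = $15,636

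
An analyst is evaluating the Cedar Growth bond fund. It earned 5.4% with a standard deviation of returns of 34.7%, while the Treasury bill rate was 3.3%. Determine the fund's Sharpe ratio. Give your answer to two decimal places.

Sharpe = (Rp − Rf) / σp = (5.4% − 3.3%) / 34.7% = 2.10% / 34.7% = 0.0605

0.06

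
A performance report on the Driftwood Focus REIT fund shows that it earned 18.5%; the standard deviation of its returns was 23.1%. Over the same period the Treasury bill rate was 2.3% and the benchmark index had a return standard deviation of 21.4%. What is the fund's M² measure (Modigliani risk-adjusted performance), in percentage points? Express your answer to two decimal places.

17.31

Sharpe = (Rp − Rf) / σp = (18.5% − 2.3%) / 23.1% = 0.7013
M² = Rf + Sharpe × σm = 2.3% + 0.7013 × 21.4% = 17.3078%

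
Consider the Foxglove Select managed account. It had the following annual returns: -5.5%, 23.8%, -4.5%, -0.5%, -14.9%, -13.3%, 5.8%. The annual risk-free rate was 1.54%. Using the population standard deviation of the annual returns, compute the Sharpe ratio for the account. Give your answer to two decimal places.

-0.23

Mean return r̄ = -9.10 / 7 = -1.3000%
Population σ = √[Σ(r − r̄)² / 7] = √[1037.9000 / 7] = √148.2714 = 12.1767%
Sharpe = (r̄ − rf) / σ = (-1.3000 − 1.54) / 12.1767 = -2.8400 / 12.1767 = -0.2332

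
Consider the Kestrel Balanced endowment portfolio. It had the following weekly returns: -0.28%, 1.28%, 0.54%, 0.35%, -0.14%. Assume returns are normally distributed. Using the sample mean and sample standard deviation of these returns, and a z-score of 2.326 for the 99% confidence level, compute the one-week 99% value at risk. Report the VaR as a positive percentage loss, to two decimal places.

r̄ = (-0.28 + 1.28 + 0.54 + 0.35 − 0.14) / 5 = 1.750 / 5 = 0.3500%
Σ(r − r̄)² = (-0.28 − 0.3500)² + (1.28 − 0.3500)² + (0.54 − 0.3500)² + … = 1.5380
sample σ = √(1.5380 / 4) = √0.3845 = 0.6201%
VaR = −(r̄ − z·σ) = −(0.3500 − 2.326 × 0.6201) = −(-1.0924) = 1.0924%

1.09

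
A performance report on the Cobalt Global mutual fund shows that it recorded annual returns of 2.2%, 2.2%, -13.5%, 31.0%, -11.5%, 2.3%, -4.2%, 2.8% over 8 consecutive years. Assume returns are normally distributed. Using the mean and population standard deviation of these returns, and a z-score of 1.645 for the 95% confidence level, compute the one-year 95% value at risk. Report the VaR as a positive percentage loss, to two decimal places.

19.56

Mean return r̄ = 11.30 / 8 = 1.4125%
Population σ = √[Σ(r − r̄)² / 8] = √[1299.9888 / 8] = √162.4986 = 12.7475%
VaR = −(r̄ − z·σ) = −(1.4125 − 1.645 × 12.7475) = −(-19.5571) = 19.5571%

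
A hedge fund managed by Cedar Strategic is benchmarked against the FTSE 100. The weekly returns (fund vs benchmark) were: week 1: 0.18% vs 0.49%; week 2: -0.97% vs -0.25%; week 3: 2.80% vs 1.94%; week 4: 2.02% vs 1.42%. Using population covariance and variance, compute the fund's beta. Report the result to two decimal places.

r̄p = 1.0075%,  r̄m = 0.9000%
Cov = Σ(rp − r̄p)(rm − r̄m) / 4 = 1.2510
Var(rm) = Σ(rm − r̄m)² / 4 = 0.7107
β = Cov / Var = 1.2510 / 0.7107 = 1.7602

1.76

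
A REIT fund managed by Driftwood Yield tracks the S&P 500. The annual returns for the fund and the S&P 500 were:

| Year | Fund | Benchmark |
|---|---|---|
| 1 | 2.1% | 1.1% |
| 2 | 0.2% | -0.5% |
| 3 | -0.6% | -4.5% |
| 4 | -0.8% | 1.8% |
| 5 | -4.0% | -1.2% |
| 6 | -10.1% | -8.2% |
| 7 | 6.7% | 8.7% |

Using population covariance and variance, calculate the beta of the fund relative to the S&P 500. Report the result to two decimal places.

r̄p = -0.9286%,  r̄m = -0.4000%
Cov = Σ(rp − r̄p)(rm − r̄m) / 7 = 20.9686
Var(rm) = Σ(rm − r̄m)² / 7 = 24.0286
β = Cov / Var = 20.9686 / 24.0286 = 0.8727

0.87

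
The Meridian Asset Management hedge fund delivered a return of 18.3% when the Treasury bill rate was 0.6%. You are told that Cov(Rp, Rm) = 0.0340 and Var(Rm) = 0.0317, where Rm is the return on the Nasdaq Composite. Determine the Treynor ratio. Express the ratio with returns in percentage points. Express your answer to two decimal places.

β = Cov / Var = 0.0340 / 0.0317 = 1.0726
Treynor = (Rp − Rf) / β = (18.3% − 0.6%) / 1.0726 = 17.70 / 1.0726 = 16.5020

16.50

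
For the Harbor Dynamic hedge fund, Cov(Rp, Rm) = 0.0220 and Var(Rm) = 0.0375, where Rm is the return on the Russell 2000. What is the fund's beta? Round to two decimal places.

β = Cov(Rp, Rm) / Var(Rm) = 0.0220 / 0.0375 = 0.5867

0.59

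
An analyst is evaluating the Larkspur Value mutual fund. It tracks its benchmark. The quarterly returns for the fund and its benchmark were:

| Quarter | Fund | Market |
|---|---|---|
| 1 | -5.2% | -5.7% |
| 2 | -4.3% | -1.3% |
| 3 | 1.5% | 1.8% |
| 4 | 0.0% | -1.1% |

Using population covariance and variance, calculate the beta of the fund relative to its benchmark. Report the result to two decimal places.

r̄p = -2.0000%,  r̄m = -1.5750%
Cov = Σ(rp − r̄p)(rm − r̄m) / 4 = 6.3325
Var(rm) = Σ(rm − r̄m)² / 4 = 7.1769
β = Cov / Var = 6.3325 / 7.1769 = 0.8823

0.88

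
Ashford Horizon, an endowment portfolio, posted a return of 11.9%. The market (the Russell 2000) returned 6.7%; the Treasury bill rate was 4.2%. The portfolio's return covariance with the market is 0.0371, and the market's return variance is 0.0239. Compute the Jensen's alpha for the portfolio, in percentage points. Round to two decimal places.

β = Cov / Var = 0.0371 / 0.0239 = 1.5523
E[R] = Rf + β(Rm − Rf) = 4.2% + 1.5523 × (6.7% − 4.2%) = 8.0808%
α = Rp − E[R] = 11.9% − 8.0808% = 3.8192

3.82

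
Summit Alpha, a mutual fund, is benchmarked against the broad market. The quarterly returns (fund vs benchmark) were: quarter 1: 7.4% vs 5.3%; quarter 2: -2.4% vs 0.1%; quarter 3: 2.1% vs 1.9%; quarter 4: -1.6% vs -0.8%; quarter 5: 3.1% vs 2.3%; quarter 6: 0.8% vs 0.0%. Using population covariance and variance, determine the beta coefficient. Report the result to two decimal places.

1.52

r̄p = 1.5667%,  r̄m = 1.4667%
Cov = Σ(rp − r̄p)(rm − r̄m) / 6 = 6.2656
Var(rm) = Σ(rm − r̄m)² / 6 = 4.1222
β = Cov / Var = 6.2656 / 4.1222 = 1.5200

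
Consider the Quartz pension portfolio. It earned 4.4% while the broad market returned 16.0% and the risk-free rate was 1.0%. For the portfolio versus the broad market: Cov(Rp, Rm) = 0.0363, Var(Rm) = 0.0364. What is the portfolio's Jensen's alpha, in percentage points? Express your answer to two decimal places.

-11.56

β = Cov / Var = 0.0363 / 0.0364 = 0.9973
E[R] = Rf + β(Rm − Rf) = 1.0% + 0.9973 × (16.0% − 1.0%) = 15.9595%
α = Rp − E[R] = 4.4% − 15.9595% = -11.5595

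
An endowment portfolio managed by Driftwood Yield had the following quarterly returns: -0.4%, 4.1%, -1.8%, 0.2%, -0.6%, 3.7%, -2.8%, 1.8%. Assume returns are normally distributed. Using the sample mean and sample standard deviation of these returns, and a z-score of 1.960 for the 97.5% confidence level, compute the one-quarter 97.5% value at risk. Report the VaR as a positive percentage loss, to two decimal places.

Mean return μ = 4.20 / 8 = 0.5250%
Sample σ = √[Σ(r − μ)² / 7] = √[43.1750 / 7] = √6.1679 = 2.4835%
VaR = −(μ − z·σ) = −(0.5250 − 1.960 × 2.4835) = −(-4.3427) = 4.3427%

4.34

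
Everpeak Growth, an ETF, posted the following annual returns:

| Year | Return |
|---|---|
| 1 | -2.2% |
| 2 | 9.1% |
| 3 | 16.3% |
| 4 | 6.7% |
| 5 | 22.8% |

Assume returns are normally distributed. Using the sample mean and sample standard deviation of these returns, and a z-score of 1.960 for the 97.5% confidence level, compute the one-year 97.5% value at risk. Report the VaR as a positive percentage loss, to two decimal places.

8.12

r̄ = (-2.2 + 9.1 + 16.3 + 6.7 + 22.8) / 5 = 10.5400%
Sample std dev = √[362.6120 / 4] = 9.5212%
VaR = −(r̄ − z·σ) = −(10.5400 − 1.960 × 9.5212) = −(-8.1216) = 8.1216%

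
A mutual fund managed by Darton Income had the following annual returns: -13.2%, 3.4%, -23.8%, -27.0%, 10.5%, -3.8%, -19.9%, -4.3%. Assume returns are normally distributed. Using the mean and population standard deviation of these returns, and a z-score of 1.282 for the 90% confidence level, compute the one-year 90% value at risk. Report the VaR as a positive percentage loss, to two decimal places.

25.84

r̄ = (-13.2 + 3.4 − 23.8 − 27 + 10.5 − 3.8 − 19.9 − 4.3) / 8 = -78.10 / 8 = -9.7625%
Population σ = √[Σ(r − r̄)² / 8] = √[1257.9788 / 8] = √157.2474 = 12.5398%
VaR = −(r̄ − z·σ) = −(-9.7625 − 1.282 × 12.5398) = −(-25.8385) = 25.8385%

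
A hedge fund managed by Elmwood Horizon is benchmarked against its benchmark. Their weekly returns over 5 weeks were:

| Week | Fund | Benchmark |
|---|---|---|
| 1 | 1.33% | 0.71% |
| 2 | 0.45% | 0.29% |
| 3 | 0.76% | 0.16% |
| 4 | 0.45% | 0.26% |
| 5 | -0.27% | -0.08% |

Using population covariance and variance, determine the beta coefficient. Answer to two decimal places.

1.84

r̄p = 0.5440%,  r̄m = 0.2680%
Cov = Σ(rp − r̄p)(rm − r̄m) / 5 = 0.1212
Var(rm) = Σ(rm − r̄m)² / 5 = 0.0657
β = Cov / Var = 0.1212 / 0.0657 = 1.8447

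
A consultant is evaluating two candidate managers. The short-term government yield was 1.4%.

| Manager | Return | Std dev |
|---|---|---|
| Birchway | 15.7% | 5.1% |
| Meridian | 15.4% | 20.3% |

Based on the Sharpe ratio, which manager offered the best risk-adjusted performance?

Birchway: Sharpe ratio = (15.7% − 1.4%) / 5.1% = 2.804
Meridian: Sharpe ratio = (15.4% − 1.4%) / 20.3% = 0.690
Highest: Birchway (2.804).

Birchway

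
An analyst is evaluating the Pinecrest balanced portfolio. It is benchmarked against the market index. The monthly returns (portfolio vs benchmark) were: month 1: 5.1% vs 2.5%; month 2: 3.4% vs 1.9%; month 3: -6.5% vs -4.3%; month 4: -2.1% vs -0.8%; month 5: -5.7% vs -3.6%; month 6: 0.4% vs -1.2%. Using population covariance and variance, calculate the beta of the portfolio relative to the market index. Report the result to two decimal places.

r̄p = -0.9000%,  r̄m = -0.9167%
Cov = Σ(rp − r̄p)(rm − r̄m) / 6 = 10.6550
Var(rm) = Σ(rm − r̄m)² / 6 = 6.3914
β = Cov / Var = 10.6550 / 6.3914 = 1.6671

1.67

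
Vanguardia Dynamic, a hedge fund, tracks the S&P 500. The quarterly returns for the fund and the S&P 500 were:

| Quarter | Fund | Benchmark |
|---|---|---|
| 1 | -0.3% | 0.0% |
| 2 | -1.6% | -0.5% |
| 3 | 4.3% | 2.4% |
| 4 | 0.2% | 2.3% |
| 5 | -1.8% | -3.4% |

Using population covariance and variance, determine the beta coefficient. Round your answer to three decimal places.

r̄p = 0.1600%,  r̄m = 0.1600%
Cov = Σ(rp − r̄p)(rm − r̄m) / 5 = 3.5144
Var(rm) = Σ(rm − r̄m)² / 5 = 4.5464
β = Cov / Var = 3.5144 / 4.5464 = 0.7730

0.773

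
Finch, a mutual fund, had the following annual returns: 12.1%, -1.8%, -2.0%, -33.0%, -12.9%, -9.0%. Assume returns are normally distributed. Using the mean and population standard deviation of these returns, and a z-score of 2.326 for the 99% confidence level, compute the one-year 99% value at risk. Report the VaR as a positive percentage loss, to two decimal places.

r̄ = (12.1 − 1.8 − 2 − 33 − 12.9 − 9) / 6 = -7.7667%
Population std dev = √[1128.1333 / 6] = 13.7121%
VaR = −(r̄ − z·σ) = −(-7.7667 − 2.326 × 13.7121) = −(-39.6610) = 39.6610%

39.66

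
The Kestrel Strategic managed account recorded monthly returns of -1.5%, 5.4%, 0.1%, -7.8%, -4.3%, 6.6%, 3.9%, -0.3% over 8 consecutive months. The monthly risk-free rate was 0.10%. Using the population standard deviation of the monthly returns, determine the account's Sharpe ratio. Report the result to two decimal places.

0.04

Mean return r̄ = 2.10 / 8 = 0.2625%
Population std dev = √[169.0588 / 8] = 4.5970%
Sharpe = (r̄ − rf) / σ = (0.2625 − 0.1) / 4.5970 = 0.1625 / 4.5970 = 0.0353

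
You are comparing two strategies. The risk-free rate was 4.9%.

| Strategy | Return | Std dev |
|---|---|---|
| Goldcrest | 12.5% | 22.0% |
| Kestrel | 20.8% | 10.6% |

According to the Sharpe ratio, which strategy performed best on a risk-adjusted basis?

Goldcrest: Sharpe ratio = (12.5% − 4.9%) / 22.0% = 0.345
Kestrel: Sharpe ratio = (20.8% − 4.9%) / 10.6% = 1.500
Highest: Kestrel (1.500).

Kestrel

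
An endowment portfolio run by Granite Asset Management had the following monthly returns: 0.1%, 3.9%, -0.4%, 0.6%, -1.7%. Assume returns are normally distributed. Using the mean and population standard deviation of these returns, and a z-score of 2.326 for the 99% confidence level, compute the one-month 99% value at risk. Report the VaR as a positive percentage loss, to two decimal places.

r̄ = (0.1 + 3.9 − 0.4 + 0.6 − 1.7) / 5 = 2.50 / 5 = 0.5000%
Population std dev = √[17.3800 / 5] = 1.8644%
VaR = −(r̄ − z·σ) = −(0.5000 − 2.326 × 1.8644) = −(-3.8366) = 3.8366%

3.84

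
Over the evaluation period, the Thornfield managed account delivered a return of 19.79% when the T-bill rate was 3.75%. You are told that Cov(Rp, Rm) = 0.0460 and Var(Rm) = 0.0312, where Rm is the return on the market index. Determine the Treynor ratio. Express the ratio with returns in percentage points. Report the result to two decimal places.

10.88

β = Cov / Var = 0.0460 / 0.0312 = 1.4744
Treynor = (Rp − Rf) / β = (19.79% − 3.75%) / 1.4744 = 16.04 / 1.4744 = 10.8790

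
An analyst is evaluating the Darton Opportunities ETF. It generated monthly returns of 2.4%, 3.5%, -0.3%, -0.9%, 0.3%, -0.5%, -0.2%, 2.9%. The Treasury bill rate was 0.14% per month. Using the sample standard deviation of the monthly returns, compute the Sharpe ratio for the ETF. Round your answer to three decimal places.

0.437

r̄ = (2.4 + 3.5 − 0.3 − 0.9 + 0.3 − 0.5 − 0.2 + 2.9) / 8 = 0.9000%
Sample std dev = √[21.2200 / 7] = 1.7411%
Sharpe = (r̄ − rf) / σ = (0.9000 − 0.14) / 1.7411 = 0.7600 / 1.7411 = 0.4365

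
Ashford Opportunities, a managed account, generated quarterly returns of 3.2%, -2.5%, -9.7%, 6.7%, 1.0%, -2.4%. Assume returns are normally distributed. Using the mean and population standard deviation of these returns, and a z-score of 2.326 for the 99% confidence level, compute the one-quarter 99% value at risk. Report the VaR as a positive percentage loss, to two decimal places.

r̄ = (3.2 − 2.5 − 9.7 + 6.7 + 1 − 2.4) / 6 = -0.6167%
Σ(r − r̄)² = 159.9483; population σ = √(159.9483/6) = 5.1631%
VaR = −(r̄ − z·σ) = −(-0.6167 − 2.326 × 5.1631) = −(-12.6261) = 12.6261%

12.63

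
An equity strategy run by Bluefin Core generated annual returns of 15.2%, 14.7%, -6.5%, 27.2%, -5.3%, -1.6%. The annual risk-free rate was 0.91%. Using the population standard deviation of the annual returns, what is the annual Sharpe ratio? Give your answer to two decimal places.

0.51

r̄ = (15.2 + 14.7 − 6.5 + 27.2 − 5.3 − 1.6) / 6 = 43.70 / 6 = 7.2833%
Σ(r − r̄)² = 941.5883; population σ = √(941.5883/6) = 12.5272%
Sharpe = (r̄ − rf) / σ = (7.2833 − 0.91) / 12.5272 = 6.3733 / 12.5272 = 0.5088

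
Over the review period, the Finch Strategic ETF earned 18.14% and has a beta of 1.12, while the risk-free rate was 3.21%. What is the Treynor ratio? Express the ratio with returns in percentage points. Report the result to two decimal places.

Treynor = (Rp − Rf) / β = (18.14% − 3.21%) / 1.12 = 14.93 / 1.12 = 13.3304

13.33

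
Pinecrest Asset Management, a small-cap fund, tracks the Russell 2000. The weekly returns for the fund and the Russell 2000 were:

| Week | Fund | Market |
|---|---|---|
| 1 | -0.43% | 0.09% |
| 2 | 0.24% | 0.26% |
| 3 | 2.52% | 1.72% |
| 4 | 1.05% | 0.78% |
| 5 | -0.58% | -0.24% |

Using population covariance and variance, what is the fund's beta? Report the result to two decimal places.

r̄p = 0.5600%,  r̄m = 0.5220%
Cov = Σ(rp − r̄p)(rm − r̄m) / 5 = 0.7709
Var(rm) = Σ(rm − r̄m)² / 5 = 0.4675
β = Cov / Var = 0.7709 / 0.4675 = 1.6490

1.65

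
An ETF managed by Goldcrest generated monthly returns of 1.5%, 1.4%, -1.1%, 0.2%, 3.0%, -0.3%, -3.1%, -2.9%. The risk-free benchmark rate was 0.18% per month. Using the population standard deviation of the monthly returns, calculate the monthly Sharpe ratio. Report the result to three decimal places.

μ = (1.5 + 1.4 − 1.1 + 0.2 + 3 − 0.3 − 3.1 − 2.9) / 8 = -0.1625%
Σ(r − μ)² = 32.3588; population σ = √(32.3588/8) = 2.0112%
Sharpe = (μ − rf) / σ = (-0.1625 − 0.18) / 2.0112 = -0.3425 / 2.0112 = -0.1703

-0.170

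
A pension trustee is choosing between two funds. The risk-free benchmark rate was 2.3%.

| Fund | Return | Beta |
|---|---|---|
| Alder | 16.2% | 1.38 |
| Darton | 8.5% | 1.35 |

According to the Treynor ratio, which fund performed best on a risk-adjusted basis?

Alder: Treynor = (16.2% − 2.3%) / 1.38 = 10.072
Darton: Treynor = (8.5% − 2.3%) / 1.35 = 4.593
Highest: Alder (10.072).

Alder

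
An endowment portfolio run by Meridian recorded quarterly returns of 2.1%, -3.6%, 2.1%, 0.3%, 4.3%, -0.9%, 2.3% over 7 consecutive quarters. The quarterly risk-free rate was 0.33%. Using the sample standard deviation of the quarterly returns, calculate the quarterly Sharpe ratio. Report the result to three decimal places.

0.237

Mean return μ = 6.60 / 7 = 0.9429%
Σ(r − μ)² = (2.1 − 0.9429)² + (-3.6 − 0.9429)² + … = 40.2371
sample σ = √(40.2371 / 6) = √6.7062 = 2.5896%
Sharpe = (μ − rf) / σ = (0.9429 − 0.33) / 2.5896 = 0.6129 / 2.5896 = 0.2367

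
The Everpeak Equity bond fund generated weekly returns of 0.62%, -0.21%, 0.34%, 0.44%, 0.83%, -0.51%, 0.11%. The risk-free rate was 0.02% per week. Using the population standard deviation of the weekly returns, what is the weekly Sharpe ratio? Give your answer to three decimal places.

0.486

μ = (0.62 − 0.21 + 0.34 + 0.44 + 0.83 − 0.51 + 0.11) / 7 = 1.620 / 7 = 0.2314%
Population σ = √[Σ(r − μ)² / 7] = √[1.3239 / 7] = √0.1891 = 0.4349%
Sharpe = (μ − rf) / σ = (0.2314 − 0.02) / 0.4349 = 0.2114 / 0.4349 = 0.4861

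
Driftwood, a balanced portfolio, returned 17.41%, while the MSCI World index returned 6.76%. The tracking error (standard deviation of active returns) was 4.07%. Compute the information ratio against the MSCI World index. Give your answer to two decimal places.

2.62

IR = (Rp − Rb) / TE = (17.41% − 6.76%) / 4.07% = 10.65% / 4.07% = 2.6167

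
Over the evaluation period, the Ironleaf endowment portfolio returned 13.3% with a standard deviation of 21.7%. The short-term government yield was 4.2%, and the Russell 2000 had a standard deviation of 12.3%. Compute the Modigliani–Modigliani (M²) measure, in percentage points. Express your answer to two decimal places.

Sharpe = (Rp − Rf) / σp = (13.3% − 4.2%) / 21.7% = 0.4194
M² = Rf + Sharpe × σm = 4.2% + 0.4194 × 12.3% = 9.3586%

9.36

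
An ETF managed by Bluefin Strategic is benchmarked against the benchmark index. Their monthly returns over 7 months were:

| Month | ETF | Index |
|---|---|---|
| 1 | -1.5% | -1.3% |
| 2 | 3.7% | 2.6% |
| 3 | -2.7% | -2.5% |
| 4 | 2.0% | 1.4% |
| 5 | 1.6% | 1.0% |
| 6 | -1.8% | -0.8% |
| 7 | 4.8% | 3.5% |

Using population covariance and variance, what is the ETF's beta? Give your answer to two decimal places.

r̄p = 0.8714%,  r̄m = 0.5571%
Cov = Σ(rp − r̄p)(rm − r̄m) / 7 = 5.3659
Var(rm) = Σ(rm − r̄m)² / 7 = 4.0539
β = Cov / Var = 5.3659 / 4.0539 = 1.3236

1.32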